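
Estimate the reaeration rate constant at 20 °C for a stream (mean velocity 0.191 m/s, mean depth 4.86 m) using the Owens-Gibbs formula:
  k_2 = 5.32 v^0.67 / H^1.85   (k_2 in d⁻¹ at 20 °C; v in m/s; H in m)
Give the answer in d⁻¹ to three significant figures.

k_2 = 5.32 × 0.191^0.67 / 4.86^1.85 = 5.32 × 0.3298 / 18.63 = 0.09417 d⁻¹.

k_2 ≈ 0.0942 d⁻¹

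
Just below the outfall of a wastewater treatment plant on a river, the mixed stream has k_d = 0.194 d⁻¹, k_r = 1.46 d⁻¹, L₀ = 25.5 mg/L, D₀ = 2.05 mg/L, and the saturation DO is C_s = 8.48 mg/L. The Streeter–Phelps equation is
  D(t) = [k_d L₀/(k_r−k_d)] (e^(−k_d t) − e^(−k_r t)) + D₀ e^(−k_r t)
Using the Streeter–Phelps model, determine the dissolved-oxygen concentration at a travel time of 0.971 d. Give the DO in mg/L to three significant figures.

k_d L₀/(k_r−k_d) = 0.194×25.5/(1.46−0.194) = 4.947/1.266 = 3.908 mg/L.
e^(−k_d t) = e^(−0.194×0.9710) = 0.8283; e^(−k_r t) = e^(−1.46×0.9710) = 0.2423.
D = 3.908 × (0.8283 − 0.2423) + 2.05 × 0.2423 = 2.290 + 0.4967 = 2.787 mg/L.
DO = C_s − D = 8.48 − 2.787 = 5.693 mg/L.

DO ≈ 5.69 mg/L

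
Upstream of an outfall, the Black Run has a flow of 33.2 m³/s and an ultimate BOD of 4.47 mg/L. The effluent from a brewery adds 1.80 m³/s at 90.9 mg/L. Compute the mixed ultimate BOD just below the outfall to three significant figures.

Flow-weighted mixing: C = (Q_r C_r + Q_w C_w)/(Q_r + Q_w)
= (33.2×4.47 + 1.80×90.9)/(33.2 + 1.80) = 312.0/35.00 = 8.915 mg/L.

8.91 mg/L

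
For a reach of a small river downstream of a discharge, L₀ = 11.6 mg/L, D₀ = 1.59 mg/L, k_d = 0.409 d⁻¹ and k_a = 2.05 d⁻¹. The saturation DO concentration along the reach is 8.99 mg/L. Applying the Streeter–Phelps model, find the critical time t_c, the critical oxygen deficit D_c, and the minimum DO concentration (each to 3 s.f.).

t_c = [1/(k_a−k_d)] ln[(k_a/k_d)(1 − D₀(k_a−k_d)/(k_d L₀))]
= [1/(2.05−0.409)] ln[(2.05/0.409)(1 − 1.59×1.641/(0.409×11.6))]
= (1/1.641) ln[5.012 × 0.4500] = 0.6094 × ln(2.256) = 0.6094 × 0.8135 = 0.4957 d.
L(t_c) = L₀ e^(−k_d t_c) = 11.6 × 0.8165 = 9.471 mg/L, and at the critical point k_a D_c = k_d L, so D_c = (0.409/2.05) × 9.471 = 1.890 mg/L.
Minimum DO = C_s − D_c = 8.99 − 1.890 = 7.100 mg/L.

t_c ≈ 0.496 d; D_c ≈ 1.89 mg/L; min DO ≈ 7.10 mg/L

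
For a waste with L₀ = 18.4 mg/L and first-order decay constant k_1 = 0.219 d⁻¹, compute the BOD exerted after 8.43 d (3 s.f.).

y ≈ 15.5 mg/L

y_t = L₀(1 − e^(−k_1 t)) = 18.4 × (1 − e^(−0.219×8.43))
= 18.4 × (1 − 0.1578) = 18.4 × 0.8422 = 15.50 mg/L.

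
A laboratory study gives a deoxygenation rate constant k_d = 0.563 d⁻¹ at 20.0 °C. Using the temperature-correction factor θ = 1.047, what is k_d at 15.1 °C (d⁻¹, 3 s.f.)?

k_d ≈ 0.450 d⁻¹

k_d(T₂) = k_d(T₁) · θ^(T₂−T₁) = 0.563 × 1.047^(15.1−20.0)
= 0.563 × 1.047^-4.90 = 0.563 × 0.7985 = 0.4495 d⁻¹.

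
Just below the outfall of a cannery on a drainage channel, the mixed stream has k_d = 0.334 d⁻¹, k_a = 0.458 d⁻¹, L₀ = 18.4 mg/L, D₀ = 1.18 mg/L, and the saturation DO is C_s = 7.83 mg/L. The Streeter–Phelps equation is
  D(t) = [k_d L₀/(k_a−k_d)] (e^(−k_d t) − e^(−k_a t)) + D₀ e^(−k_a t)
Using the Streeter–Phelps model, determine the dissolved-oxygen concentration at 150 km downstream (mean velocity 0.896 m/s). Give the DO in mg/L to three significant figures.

DO ≈ 1.80 mg/L

Travel time t = x/v = 150 km / (0.896 m/s) = 150000 m / 0.896 m/s = 167400 s = 1.938 d.
k_d L₀/(k_a−k_d) = 0.334×18.4/(0.458−0.334) = 6.146/0.1240 = 49.56 mg/L.
e^(−k_d t) = e^(−0.334×1.938) = 0.5235; e^(−k_a t) = e^(−0.458×1.938) = 0.4117.
D = 49.56 × (0.5235 − 0.4117) + 1.18 × 0.4117 = 5.542 + 0.4858 = 6.028 mg/L.
DO = C_s − D = 7.83 − 6.028 = 1.802 mg/L.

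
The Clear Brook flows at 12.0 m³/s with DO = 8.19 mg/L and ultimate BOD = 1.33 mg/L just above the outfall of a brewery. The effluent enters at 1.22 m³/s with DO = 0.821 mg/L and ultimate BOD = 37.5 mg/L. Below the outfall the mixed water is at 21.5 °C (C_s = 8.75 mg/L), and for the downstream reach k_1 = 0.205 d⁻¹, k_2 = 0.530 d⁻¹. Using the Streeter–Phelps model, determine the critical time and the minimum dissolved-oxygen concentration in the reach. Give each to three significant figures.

t_c ≈ 1.24 d; minimum DO ≈ 7.35 mg/L

Mixed DO = (12.0×8.19 + 1.22×0.821)/(12.0+1.22) = 99.28/13.22 = 7.510 mg/L.
Mixed L₀ = (12.0×1.33 + 1.22×37.5)/(13.22) = 61.71/13.22 = 4.668 mg/L.
Initial deficit D₀ = C_s − DO₀ = 8.75 − 7.510 = 1.240 mg/L.
t_c = (1/0.3250) ln[(0.530/0.205)(1 − 1.240×0.3250/(0.205×4.668))] = 3.077 × ln(1.497) = 1.240 d.
D_c = (0.205/0.530) × 4.668 × e^(−0.205×1.240) = 0.3868 × 4.668 × 0.7755 = 1.400 mg/L.
Minimum DO = 8.75 − 1.400 = 7.350 mg/L.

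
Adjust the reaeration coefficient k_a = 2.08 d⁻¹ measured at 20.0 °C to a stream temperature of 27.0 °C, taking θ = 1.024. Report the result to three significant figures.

k_a ≈ 2.46 d⁻¹

k_a(T₂) = k_a(T₁) · θ^(T₂−T₁) = 2.08 × 1.024^(27.0−20.0)
= 2.08 × 1.024^7.00 = 2.08 × 1.181 = 2.456 d⁻¹.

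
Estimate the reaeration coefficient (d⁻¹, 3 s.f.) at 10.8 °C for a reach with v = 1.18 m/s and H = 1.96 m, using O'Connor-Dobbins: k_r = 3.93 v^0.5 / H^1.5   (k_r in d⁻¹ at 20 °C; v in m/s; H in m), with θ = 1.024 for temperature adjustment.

k_r(20) = 3.93 × 1.18^0.5 / 1.96^1.5 = 3.93 × 1.086 / 2.744 = 1.556 d⁻¹.
k_r(10.8) = 1.556 × 1.024^(10.8−20) = 1.556 × 0.8040 = 1.251 d⁻¹.

k_r ≈ 1.25 d⁻¹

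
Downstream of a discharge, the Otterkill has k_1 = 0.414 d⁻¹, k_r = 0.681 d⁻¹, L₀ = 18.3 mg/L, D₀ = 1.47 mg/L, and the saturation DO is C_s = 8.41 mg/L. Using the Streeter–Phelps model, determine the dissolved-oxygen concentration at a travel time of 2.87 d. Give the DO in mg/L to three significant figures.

DO ≈ 3.57 mg/L

k_1 L₀/(k_r−k_1) = 0.414×18.3/(0.681−0.414) = 7.576/0.2670 = 28.38 mg/L.
e^(−k_1 t) = e^(−0.414×2.870) = 0.3048; e^(−k_r t) = e^(−0.681×2.870) = 0.1416.
D = 28.38 × (0.3048 − 0.1416) + 1.47 × 0.1416 = 4.629 + 0.2082 = 4.837 mg/L.
DO = C_s − D = 8.41 − 4.837 = 3.573 mg/L.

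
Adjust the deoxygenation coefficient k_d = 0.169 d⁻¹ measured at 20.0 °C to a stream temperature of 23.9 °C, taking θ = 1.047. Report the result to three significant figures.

k_d(T₂) = k_d(T₁) · θ^(T₂−T₁) = 0.169 × 1.047^(23.9−20.0)
= 0.169 × 1.047^3.90 = 0.169 × 1.196 = 0.2022 d⁻¹.

k_d ≈ 0.202 d⁻¹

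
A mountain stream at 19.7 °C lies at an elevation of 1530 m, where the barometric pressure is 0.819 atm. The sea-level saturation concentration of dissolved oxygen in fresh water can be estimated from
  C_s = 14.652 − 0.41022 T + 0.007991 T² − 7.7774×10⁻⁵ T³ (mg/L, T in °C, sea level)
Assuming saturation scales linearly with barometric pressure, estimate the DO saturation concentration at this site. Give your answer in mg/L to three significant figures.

C_s ≈ 7.43 mg/L

At sea level: C_s = 14.652 − 0.41022×19.7 + 0.007991×19.7² − 7.7774×10⁻⁵×19.7³ = 9.077 mg/L.
Pressure correction: C_s' = 9.077 × 0.819 = 7.434 mg/L.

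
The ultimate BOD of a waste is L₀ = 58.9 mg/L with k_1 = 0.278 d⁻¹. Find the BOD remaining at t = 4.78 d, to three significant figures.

L ≈ 15.6 mg/L

L_t = L₀ e^(−k_1 t) = 58.9 × e^(−0.278×4.78) = 58.9 × 0.2648 = 15.60 mg/L.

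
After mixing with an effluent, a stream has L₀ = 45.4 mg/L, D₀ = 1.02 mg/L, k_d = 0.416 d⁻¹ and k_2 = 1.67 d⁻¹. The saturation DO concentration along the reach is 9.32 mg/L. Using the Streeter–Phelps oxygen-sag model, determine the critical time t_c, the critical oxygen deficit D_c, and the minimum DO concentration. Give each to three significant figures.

t_c = [1/(k_2−k_d)] ln[(k_2/k_d)(1 − D₀(k_2−k_d)/(k_d L₀))]
= [1/(1.67−0.416)] ln[(1.67/0.416)(1 − 1.02×1.254/(0.416×45.4))]
= (1/1.254) ln[4.014 × 0.9323] = 0.7974 × ln(3.743) = 0.7974 × 1.320 = 1.052 d.
L(t_c) = L₀ e^(−k_d t_c) = 45.4 × 0.6454 = 29.30 mg/L, and at the critical point k_2 D_c = k_d L, so D_c = (0.416/1.67) × 29.30 = 7.299 mg/L.
Minimum DO = C_s − D_c = 9.32 − 7.299 = 2.021 mg/L.

t_c ≈ 1.05 d; D_c ≈ 7.30 mg/L; min DO ≈ 2.02 mg/L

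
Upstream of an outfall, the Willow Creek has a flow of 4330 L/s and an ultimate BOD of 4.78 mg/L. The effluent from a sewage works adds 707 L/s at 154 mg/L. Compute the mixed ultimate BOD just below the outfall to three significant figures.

Flow-weighted mixing: C = (Q_r C_r + Q_w C_w)/(Q_r + Q_w)
= (4330×4.78 + 707×154)/(4330 + 707) = 129600/5037 = 25.72 mg/L.

25.7 mg/L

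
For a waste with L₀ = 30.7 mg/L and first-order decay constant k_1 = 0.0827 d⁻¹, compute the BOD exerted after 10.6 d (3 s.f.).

y ≈ 17.9 mg/L

y_t = L₀(1 − e^(−k_1 t)) = 30.7 × (1 − e^(−0.0827×10.6))
= 30.7 × (1 − 0.4162) = 30.7 × 0.5838 = 17.92 mg/L.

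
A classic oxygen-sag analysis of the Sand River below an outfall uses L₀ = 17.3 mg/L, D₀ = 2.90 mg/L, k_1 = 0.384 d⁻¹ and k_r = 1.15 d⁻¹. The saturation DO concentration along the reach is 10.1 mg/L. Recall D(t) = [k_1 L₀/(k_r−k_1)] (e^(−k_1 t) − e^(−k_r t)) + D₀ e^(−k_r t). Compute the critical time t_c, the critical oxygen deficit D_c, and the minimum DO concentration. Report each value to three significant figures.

At the critical point dD/dt = 0, so k_1 L₀ e^(−k_1 t) = k_r D. Substituting D(t) from the Streeter–Phelps equation and solving for t gives
t_c = ln[(k_r/k_1)(1 − D₀(k_r−k_1)/(k_1 L₀))] / (k_r−k_1).
Here k_r−k_1 = 0.7660 d⁻¹ and 1 − D₀(k_r−k_1)/(k_1 L₀) = 1 − 2.90×0.7660/(0.384×17.3) = 0.6656, so
t_c = ln(2.995 × 0.6656) / 0.7660 = 0.6898 / 0.7660 = 0.9006 d.
L(t_c) = L₀ e^(−k_1 t_c) = 17.3 × 0.7076 = 12.24 mg/L, and at the critical point k_r D_c = k_1 L, so D_c = (0.384/1.15) × 12.24 = 4.088 mg/L.
Minimum DO = C_s − D_c = 10.1 − 4.088 = 6.012 mg/L.

t_c ≈ 0.901 d; D_c ≈ 4.09 mg/L; min DO ≈ 6.01 mg/L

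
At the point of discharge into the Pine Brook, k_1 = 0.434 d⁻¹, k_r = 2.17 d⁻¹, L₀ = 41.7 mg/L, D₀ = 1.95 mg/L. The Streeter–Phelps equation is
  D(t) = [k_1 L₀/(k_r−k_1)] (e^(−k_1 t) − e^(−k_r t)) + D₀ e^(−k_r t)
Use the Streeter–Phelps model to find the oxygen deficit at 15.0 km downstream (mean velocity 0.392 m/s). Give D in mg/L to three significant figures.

Travel time t = x/v = 15.0 km / (0.392 m/s) = 15000 m / 0.392 m/s = 38270 s = 0.4429 d.
k_1 L₀/(k_r−k_1) = 0.434×41.7/(2.17−0.434) = 18.10/1.736 = 10.42 mg/L.
e^(−k_1 t) = e^(−0.434×0.4429) = 0.8251; e^(−k_r t) = e^(−2.17×0.4429) = 0.3825.
D = 10.42 × (0.8251 − 0.3825) + 1.95 × 0.3825 = 4.615 + 0.7458 = 5.360 mg/L.

D ≈ 5.36 mg/L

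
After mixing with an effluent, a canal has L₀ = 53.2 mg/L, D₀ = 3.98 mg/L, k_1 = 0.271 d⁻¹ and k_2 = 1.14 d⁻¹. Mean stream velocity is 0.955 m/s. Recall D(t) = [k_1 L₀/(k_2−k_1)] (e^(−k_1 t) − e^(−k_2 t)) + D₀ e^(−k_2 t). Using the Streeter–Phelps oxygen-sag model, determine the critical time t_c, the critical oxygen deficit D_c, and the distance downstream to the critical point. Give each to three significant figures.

t_c ≈ 1.34 d; D_c ≈ 8.80 mg/L; x_c ≈ 110 km

At the critical point dD/dt = 0, so k_1 L₀ e^(−k_1 t) = k_2 D. Substituting D(t) from the Streeter–Phelps equation and solving for t gives
t_c = ln[(k_2/k_1)(1 − D₀(k_2−k_1)/(k_1 L₀))] / (k_2−k_1).
Here k_2−k_1 = 0.8690 d⁻¹ and 1 − D₀(k_2−k_1)/(k_1 L₀) = 1 − 3.98×0.8690/(0.271×53.2) = 0.7601, so
t_c = ln(4.207 × 0.7601) / 0.8690 = 1.162 / 0.8690 = 1.338 d.
D_c = (k_1/k_2) L₀ e^(−k_1 t_c) = (0.271/1.14) × 53.2 × e^(−0.271×1.338) = 0.2377 × 53.2 × 0.6959 = 8.801 mg/L.
x_c = v t_c = 0.955 m/s × 1.338 d × 86400 s/d = 110400 m ≈ 110 km.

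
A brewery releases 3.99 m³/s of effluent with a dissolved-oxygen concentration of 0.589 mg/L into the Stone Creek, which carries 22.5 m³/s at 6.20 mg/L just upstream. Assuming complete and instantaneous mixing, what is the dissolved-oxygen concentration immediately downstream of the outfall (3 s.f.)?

5.35 mg/L

Flow-weighted mixing: C = (Q_r C_r + Q_w C_w)/(Q_r + Q_w)
= (22.5×6.20 + 3.99×0.589)/(22.5 + 3.99) = 141.9/26.49 = 5.355 mg/L.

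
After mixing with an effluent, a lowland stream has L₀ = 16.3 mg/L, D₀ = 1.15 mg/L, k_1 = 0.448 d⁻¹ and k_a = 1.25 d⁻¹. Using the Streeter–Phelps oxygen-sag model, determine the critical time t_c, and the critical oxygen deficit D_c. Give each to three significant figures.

t_c = [1/(k_a−k_1)] ln[(k_a/k_1)(1 − D₀(k_a−k_1)/(k_1 L₀))]
= [1/(1.25−0.448)] ln[(1.25/0.448)(1 − 1.15×0.8020/(0.448×16.3))]
= (1/0.8020) ln[2.790 × 0.8737] = 1.247 × ln(2.438) = 1.247 × 0.8911 = 1.111 d.
D_c = (k_1/k_a) L₀ e^(−k_1 t_c) = (0.448/1.25) × 16.3 × e^(−0.448×1.111) = 0.3584 × 16.3 × 0.6079 = 3.551 mg/L.

t_c ≈ 1.11 d; D_c ≈ 3.55 mg/L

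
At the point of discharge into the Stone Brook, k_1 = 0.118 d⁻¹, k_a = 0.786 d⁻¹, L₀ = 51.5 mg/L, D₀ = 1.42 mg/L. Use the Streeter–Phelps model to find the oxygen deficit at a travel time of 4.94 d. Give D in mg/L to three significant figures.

k_1 L₀/(k_a−k_1) = 0.118×51.5/(0.786−0.118) = 6.077/0.6680 = 9.097 mg/L.
e^(−k_1 t) = e^(−0.118×4.940) = 0.5583; e^(−k_a t) = e^(−0.786×4.940) = 0.02059.
D = 9.097 × (0.5583 − 0.02059) + 1.42 × 0.02059 = 4.891 + 0.02924 = 4.921 mg/L.

D ≈ 4.92 mg/L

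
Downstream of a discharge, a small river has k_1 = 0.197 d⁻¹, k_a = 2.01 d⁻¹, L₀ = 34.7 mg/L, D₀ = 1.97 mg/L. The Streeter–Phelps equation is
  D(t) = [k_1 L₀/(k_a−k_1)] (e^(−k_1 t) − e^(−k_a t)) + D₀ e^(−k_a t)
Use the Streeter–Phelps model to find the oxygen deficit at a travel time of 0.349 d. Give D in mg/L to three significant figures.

D ≈ 2.63 mg/L

k_1 L₀/(k_a−k_1) = 0.197×34.7/(2.01−0.197) = 6.836/1.813 = 3.770 mg/L.
e^(−k_1 t) = e^(−0.197×0.3490) = 0.9336; e^(−k_a t) = e^(−2.01×0.3490) = 0.4958.
D = 3.770 × (0.9336 − 0.4958) + 1.97 × 0.4958 = 1.650 + 0.9768 = 2.627 mg/L.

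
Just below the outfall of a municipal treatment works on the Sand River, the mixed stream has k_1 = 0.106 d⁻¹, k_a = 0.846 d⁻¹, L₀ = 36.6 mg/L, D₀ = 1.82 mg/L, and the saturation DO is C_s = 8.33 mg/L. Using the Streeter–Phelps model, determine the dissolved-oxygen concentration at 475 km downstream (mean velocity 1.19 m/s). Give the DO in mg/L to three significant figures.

Travel time t = x/v = 475 km / (1.19 m/s) = 475000 m / 1.19 m/s = 399200 s = 4.620 d.
k_1 L₀/(k_a−k_1) = 0.106×36.6/(0.846−0.106) = 3.880/0.7400 = 5.243 mg/L.
e^(−k_1 t) = e^(−0.106×4.620) = 0.6128; e^(−k_a t) = e^(−0.846×4.620) = 0.02007.
D = 5.243 × (0.6128 − 0.02007) + 1.82 × 0.02007 = 3.108 + 0.03653 = 3.144 mg/L.
DO = C_s − D = 8.33 − 3.144 = 5.186 mg/L.

DO ≈ 5.19 mg/L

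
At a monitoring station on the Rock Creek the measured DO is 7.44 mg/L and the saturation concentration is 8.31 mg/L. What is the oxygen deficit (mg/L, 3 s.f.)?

D ≈ 0.870 mg/L

D = C_s − C = 8.31 − 7.44 = 0.870 mg/L.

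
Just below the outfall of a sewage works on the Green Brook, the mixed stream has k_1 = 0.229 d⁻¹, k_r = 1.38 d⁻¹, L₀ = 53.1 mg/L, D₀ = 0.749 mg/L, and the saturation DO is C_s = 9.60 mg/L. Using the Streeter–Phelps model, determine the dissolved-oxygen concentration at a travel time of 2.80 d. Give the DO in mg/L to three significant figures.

DO ≈ 4.24 mg/L

k_1 L₀/(k_r−k_1) = 0.229×53.1/(1.38−0.229) = 12.16/1.151 = 10.56 mg/L.
e^(−k_1 t) = e^(−0.229×2.800) = 0.5267; e^(−k_r t) = e^(−1.38×2.800) = 0.02098.
D = 10.56 × (0.5267 − 0.02098) + 0.749 × 0.02098 = 5.342 + 0.01572 = 5.358 mg/L.
DO = C_s − D = 9.60 − 5.358 = 4.242 mg/L.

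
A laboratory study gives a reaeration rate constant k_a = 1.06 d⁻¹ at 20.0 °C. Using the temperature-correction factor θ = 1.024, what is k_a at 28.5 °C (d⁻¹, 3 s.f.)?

k_a(T₂) = k_a(T₁) · θ^(T₂−T₁) = 1.06 × 1.024^(28.5−20.0)
= 1.06 × 1.024^8.50 = 1.06 × 1.223 = 1.297 d⁻¹.

k_a ≈ 1.30 d⁻¹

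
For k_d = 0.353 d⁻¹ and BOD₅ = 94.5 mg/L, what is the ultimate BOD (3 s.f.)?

L₀ ≈ 114 mg/L

BOD₅ = L₀(1 − e^(−5k_d)) ⇒ L₀ = BOD₅ / (1 − e^(−5×0.353))
= 94.5 / (1 − 0.1712) = 94.5 / 0.8288 = 114.0 mg/L.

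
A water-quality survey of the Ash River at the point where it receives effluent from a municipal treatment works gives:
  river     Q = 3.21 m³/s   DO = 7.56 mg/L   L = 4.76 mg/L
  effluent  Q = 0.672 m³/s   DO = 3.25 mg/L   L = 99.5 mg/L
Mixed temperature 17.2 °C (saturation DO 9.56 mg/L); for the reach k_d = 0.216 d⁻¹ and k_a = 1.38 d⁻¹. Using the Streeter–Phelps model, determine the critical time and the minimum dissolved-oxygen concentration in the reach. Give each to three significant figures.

t_c ≈ 0.561 d; minimum DO ≈ 6.63 mg/L

Mixed DO = (3.21×7.56 + 0.672×3.25)/(3.21+0.672) = 26.45/3.882 = 6.814 mg/L.
Mixed L₀ = (3.21×4.76 + 0.672×99.5)/(3.882) = 82.14/3.882 = 21.16 mg/L.
Initial deficit D₀ = C_s − DO₀ = 9.56 − 6.814 = 2.746 mg/L.
t_c = (1/1.164) ln[(1.38/0.216)(1 − 2.746×1.164/(0.216×21.16))] = 0.8591 × ln(1.921) = 0.5608 d.
D_c = (0.216/1.38) × 21.16 × e^(−0.216×0.5608) = 0.1565 × 21.16 × 0.8859 = 2.934 mg/L.
Minimum DO = 9.56 − 2.934 = 6.626 mg/L.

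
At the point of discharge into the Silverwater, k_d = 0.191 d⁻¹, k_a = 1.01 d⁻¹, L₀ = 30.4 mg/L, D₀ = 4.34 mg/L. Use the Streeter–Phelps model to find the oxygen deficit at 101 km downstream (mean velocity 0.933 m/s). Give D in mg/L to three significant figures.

D ≈ 4.81 mg/L

Travel time t = x/v = 101 km / (0.933 m/s) = 101000 m / 0.933 m/s = 108300 s = 1.253 d.
k_d L₀/(k_a−k_d) = 0.191×30.4/(1.01−0.191) = 5.806/0.8190 = 7.090 mg/L.
e^(−k_d t) = e^(−0.191×1.253) = 0.7872; e^(−k_a t) = e^(−1.01×1.253) = 0.2821.
D = 7.090 × (0.7872 − 0.2821) + 4.34 × 0.2821 = 3.581 + 1.224 = 4.805 mg/L.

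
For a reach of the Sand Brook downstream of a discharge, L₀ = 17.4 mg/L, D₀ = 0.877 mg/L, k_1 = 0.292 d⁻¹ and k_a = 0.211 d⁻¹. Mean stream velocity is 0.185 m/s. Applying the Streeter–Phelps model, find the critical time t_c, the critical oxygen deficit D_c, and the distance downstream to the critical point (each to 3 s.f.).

With k_a/k_1 = 0.7226 and 1 − D₀(k_a−k_1)/(k_1 L₀) = 1.014,
t_c = ln(0.7226 × 1.014) / (0.211 − 0.292) = ln(0.7327) / -0.08100 = -0.3110/-0.08100 = 3.840 d.
D_c = (k_1/k_a) L₀ e^(−k_1 t_c) = (0.292/0.211) × 17.4 × e^(−0.292×3.840) = 1.384 × 17.4 × 0.3259 = 7.847 mg/L.
x_c = v t_c = 0.185 m/s × 3.840 d × 86400 s/d = 61370 m ≈ 61.4 km.

t_c ≈ 3.84 d; D_c ≈ 7.85 mg/L; x_c ≈ 61.4 km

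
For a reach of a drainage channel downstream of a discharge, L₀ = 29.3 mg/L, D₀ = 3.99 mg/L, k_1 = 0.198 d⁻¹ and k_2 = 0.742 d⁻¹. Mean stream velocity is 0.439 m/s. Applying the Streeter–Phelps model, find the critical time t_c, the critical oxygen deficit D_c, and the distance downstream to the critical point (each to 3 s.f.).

t_c ≈ 1.57 d; D_c ≈ 5.73 mg/L; x_c ≈ 59.4 km

With k_2/k_1 = 3.747 and 1 − D₀(k_2−k_1)/(k_1 L₀) = 0.6259,
t_c = ln(3.747 × 0.6259) / (0.742 − 0.198) = ln(2.345) / 0.5440 = 0.8524/0.5440 = 1.567 d.
D_c = (k_1/k_2) L₀ e^(−k_1 t_c) = (0.198/0.742) × 29.3 × e^(−0.198×1.567) = 0.2668 × 29.3 × 0.7333 = 5.733 mg/L.
x_c = v t_c = 0.439 m/s × 1.567 d × 86400 s/d = 59440 m ≈ 59.4 km.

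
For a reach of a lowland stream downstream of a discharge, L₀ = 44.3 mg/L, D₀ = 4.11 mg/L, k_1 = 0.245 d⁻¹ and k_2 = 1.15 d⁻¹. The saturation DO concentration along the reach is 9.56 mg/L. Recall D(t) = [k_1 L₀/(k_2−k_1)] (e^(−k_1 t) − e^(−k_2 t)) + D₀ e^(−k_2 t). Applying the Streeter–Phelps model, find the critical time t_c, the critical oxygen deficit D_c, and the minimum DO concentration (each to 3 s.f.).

t_c ≈ 1.24 d; D_c ≈ 6.96 mg/L; min DO ≈ 2.60 mg/L

At the critical point dD/dt = 0, so k_1 L₀ e^(−k_1 t) = k_2 D. Substituting D(t) from the Streeter–Phelps equation and solving for t gives
t_c = ln[(k_2/k_1)(1 − D₀(k_2−k_1)/(k_1 L₀))] / (k_2−k_1).
Here k_2−k_1 = 0.9050 d⁻¹ and 1 − D₀(k_2−k_1)/(k_1 L₀) = 1 − 4.11×0.9050/(0.245×44.3) = 0.6573, so
t_c = ln(4.694 × 0.6573) / 0.9050 = 1.127 / 0.9050 = 1.245 d.
D_c = (k_1/k_2) L₀ e^(−k_1 t_c) = (0.245/1.15) × 44.3 × e^(−0.245×1.245) = 0.2130 × 44.3 × 0.7371 = 6.957 mg/L.
Minimum DO = C_s − D_c = 9.56 − 6.957 = 2.603 mg/L.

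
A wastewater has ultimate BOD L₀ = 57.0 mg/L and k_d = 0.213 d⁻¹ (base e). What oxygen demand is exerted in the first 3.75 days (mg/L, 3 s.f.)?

y ≈ 31.4 mg/L

y_t = L₀(1 − e^(−k_d t)) = 57.0 × (1 − e^(−0.213×3.75))
= 57.0 × (1 − 0.4499) = 57.0 × 0.5501 = 31.36 mg/L.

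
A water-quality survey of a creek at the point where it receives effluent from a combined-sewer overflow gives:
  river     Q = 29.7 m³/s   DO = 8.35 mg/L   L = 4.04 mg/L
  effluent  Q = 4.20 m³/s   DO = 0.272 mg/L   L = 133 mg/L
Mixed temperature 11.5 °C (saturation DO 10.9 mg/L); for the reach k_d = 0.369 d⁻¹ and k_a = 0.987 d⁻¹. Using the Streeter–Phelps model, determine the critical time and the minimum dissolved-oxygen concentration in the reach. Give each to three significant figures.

Mixed DO = (29.7×8.35 + 4.20×0.272)/(29.7+4.20) = 249.1/33.90 = 7.349 mg/L.
Mixed L₀ = (29.7×4.04 + 4.20×133)/(33.90) = 678.6/33.90 = 20.02 mg/L.
Initial deficit D₀ = C_s − DO₀ = 10.9 − 7.349 = 3.551 mg/L.
t_c = (1/0.6180) ln[(0.987/0.369)(1 − 3.551×0.6180/(0.369×20.02))] = 1.618 × ln(1.880) = 1.022 d.
D_c = (0.369/0.987) × 20.02 × e^(−0.369×1.022) = 0.3739 × 20.02 × 0.6859 = 5.133 mg/L.
Minimum DO = 10.9 − 5.133 = 5.767 mg/L.

t_c ≈ 1.02 d; minimum DO ≈ 5.77 mg/L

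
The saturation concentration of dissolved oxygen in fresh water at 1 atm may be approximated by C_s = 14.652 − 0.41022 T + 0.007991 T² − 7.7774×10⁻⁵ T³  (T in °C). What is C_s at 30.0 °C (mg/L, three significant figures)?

C_s ≈ 7.44 mg/L

C_s = 14.652 − 0.41022×30.0 + 0.007991×30.0² − 7.7774×10⁻⁵×30.0³ = 7.437 mg/L.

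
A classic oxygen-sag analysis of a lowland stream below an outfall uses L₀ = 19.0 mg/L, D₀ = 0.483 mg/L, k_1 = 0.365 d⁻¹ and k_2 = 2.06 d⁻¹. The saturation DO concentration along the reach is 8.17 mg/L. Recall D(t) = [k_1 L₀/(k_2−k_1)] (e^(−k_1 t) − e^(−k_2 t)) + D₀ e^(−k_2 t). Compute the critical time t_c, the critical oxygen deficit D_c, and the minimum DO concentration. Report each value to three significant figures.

At the critical point dD/dt = 0, so k_1 L₀ e^(−k_1 t) = k_2 D. Substituting D(t) from the Streeter–Phelps equation and solving for t gives
t_c = ln[(k_2/k_1)(1 − D₀(k_2−k_1)/(k_1 L₀))] / (k_2−k_1).
Here k_2−k_1 = 1.695 d⁻¹ and 1 − D₀(k_2−k_1)/(k_1 L₀) = 1 − 0.483×1.695/(0.365×19.0) = 0.8819, so
t_c = ln(5.644 × 0.8819) / 1.695 = 1.605 / 1.695 = 0.9469 d.
L(t_c) = L₀ e^(−k_1 t_c) = 19.0 × 0.7078 = 13.45 mg/L, and at the critical point k_2 D_c = k_1 L, so D_c = (0.365/2.06) × 13.45 = 2.383 mg/L.
Minimum DO = C_s − D_c = 8.17 − 2.383 = 5.787 mg/L.

t_c ≈ 0.947 d; D_c ≈ 2.38 mg/L; min DO ≈ 5.79 mg/L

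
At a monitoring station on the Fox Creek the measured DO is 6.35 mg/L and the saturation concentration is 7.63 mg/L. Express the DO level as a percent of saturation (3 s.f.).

% saturation = C/C_s × 100 = 6.35/7.63 × 100 = 83.2 %.

83.2 % saturation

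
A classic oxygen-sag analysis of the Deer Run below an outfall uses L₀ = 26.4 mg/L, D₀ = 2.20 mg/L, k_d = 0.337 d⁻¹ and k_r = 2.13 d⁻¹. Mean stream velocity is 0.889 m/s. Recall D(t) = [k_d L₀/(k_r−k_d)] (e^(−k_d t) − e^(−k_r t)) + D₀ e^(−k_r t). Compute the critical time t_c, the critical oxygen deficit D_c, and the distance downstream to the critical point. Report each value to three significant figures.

At the critical point dD/dt = 0, so k_d L₀ e^(−k_d t) = k_r D. Substituting D(t) from the Streeter–Phelps equation and solving for t gives
t_c = ln[(k_r/k_d)(1 − D₀(k_r−k_d)/(k_d L₀))] / (k_r−k_d).
Here k_r−k_d = 1.793 d⁻¹ and 1 − D₀(k_r−k_d)/(k_d L₀) = 1 − 2.20×1.793/(0.337×26.4) = 0.5566, so
t_c = ln(6.320 × 0.5566) / 1.793 = 1.258 / 1.793 = 0.7016 d.
D_c = (k_d/k_r) L₀ e^(−k_d t_c) = (0.337/2.13) × 26.4 × e^(−0.337×0.7016) = 0.1582 × 26.4 × 0.7894 = 3.297 mg/L.
x_c = v t_c = 0.889 m/s × 0.7016 d × 86400 s/d = 53890 m ≈ 53.9 km.

t_c ≈ 0.702 d; D_c ≈ 3.30 mg/L; x_c ≈ 53.9 km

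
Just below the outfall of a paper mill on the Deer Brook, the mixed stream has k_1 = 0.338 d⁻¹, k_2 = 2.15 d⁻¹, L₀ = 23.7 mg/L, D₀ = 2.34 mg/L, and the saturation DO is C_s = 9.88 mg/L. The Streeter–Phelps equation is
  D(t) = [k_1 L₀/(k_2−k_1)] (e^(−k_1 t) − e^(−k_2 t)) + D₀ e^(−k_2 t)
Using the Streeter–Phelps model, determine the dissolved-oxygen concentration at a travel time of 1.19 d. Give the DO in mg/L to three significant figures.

k_1 L₀/(k_2−k_1) = 0.338×23.7/(2.15−0.338) = 8.011/1.812 = 4.421 mg/L.
e^(−k_1 t) = e^(−0.338×1.190) = 0.6688; e^(−k_2 t) = e^(−2.15×1.190) = 0.07742.
D = 4.421 × (0.6688 − 0.07742) + 2.34 × 0.07742 = 2.615 + 0.1812 = 2.796 mg/L.
DO = C_s − D = 9.88 − 2.796 = 7.084 mg/L.

DO ≈ 7.08 mg/L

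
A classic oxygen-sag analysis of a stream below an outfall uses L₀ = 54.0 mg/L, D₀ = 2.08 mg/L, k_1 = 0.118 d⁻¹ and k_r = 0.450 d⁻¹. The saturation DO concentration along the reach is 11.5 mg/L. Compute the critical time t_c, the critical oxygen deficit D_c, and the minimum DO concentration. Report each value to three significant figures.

t_c ≈ 3.69 d; D_c ≈ 9.17 mg/L; min DO ≈ 2.33 mg/L

t_c = [1/(k_r−k_1)] ln[(k_r/k_1)(1 − D₀(k_r−k_1)/(k_1 L₀))]
= [1/(0.450−0.118)] ln[(0.450/0.118)(1 − 2.08×0.3320/(0.118×54.0))]
= (1/0.3320) ln[3.814 × 0.8916] = 3.012 × ln(3.400) = 3.012 × 1.224 = 3.686 d.
L(t_c) = L₀ e^(−k_1 t_c) = 54.0 × 0.6473 = 34.95 mg/L, and at the critical point k_r D_c = k_1 L, so D_c = (0.118/0.450) × 34.95 = 9.165 mg/L.
Minimum DO = C_s − D_c = 11.5 − 9.165 = 2.335 mg/L.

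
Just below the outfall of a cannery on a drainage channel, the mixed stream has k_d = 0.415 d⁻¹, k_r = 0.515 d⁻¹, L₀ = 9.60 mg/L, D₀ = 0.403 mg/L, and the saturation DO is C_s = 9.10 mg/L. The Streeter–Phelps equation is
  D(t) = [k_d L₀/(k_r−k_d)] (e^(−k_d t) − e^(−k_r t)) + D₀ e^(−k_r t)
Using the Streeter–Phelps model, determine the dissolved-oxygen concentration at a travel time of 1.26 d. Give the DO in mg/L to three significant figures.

DO ≈ 6.09 mg/L

k_d L₀/(k_r−k_d) = 0.415×9.60/(0.515−0.415) = 3.984/0.1000 = 39.84 mg/L.
e^(−k_d t) = e^(−0.415×1.260) = 0.5928; e^(−k_r t) = e^(−0.515×1.260) = 0.5226.
D = 39.84 × (0.5928 − 0.5226) + 0.403 × 0.5226 = 2.796 + 0.2106 = 3.007 mg/L.
DO = C_s − D = 9.10 − 3.007 = 6.093 mg/L.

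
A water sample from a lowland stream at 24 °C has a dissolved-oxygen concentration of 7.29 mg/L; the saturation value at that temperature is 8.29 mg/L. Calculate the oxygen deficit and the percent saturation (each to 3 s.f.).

D = C_s − C = 8.29 − 7.29 = 1.00 mg/L.
% saturation = 7.29/8.29 × 100 = 87.9 %.

D ≈ 1.00 mg/L; 87.9 % saturation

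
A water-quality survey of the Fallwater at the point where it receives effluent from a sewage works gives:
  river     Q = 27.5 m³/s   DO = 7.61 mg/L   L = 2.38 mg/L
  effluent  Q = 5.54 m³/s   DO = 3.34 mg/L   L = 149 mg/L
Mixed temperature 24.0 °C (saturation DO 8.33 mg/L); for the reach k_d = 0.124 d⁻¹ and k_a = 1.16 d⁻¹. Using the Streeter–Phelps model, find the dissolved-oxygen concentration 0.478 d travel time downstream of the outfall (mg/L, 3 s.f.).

Mixed DO = (27.5×7.61 + 5.54×3.34)/(27.5+5.54) = 227.8/33.04 = 6.894 mg/L.
Mixed L₀ = (27.5×2.38 + 5.54×149)/(33.04) = 890.9/33.04 = 26.96 mg/L.
Initial deficit D₀ = C_s − DO₀ = 8.33 − 6.894 = 1.436 mg/L.
D(0.478) = [0.124×26.96/(1.16−0.124)](e^(−0.124×0.478) − e^(−1.16×0.478)) + 1.436 e^(−1.16×0.478)
= 3.227 × (0.9425 − 0.5744) + 1.436 × 0.5744 = 2.013 mg/L.
DO = 8.33 − 2.013 = 6.317 mg/L.

DO ≈ 6.32 mg/L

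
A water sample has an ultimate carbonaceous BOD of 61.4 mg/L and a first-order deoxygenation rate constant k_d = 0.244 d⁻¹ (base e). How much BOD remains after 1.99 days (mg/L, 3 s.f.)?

L ≈ 37.8 mg/L

L_t = L₀ e^(−k_d t) = 61.4 × e^(−0.244×1.99) = 61.4 × 0.6154 = 37.78 mg/L.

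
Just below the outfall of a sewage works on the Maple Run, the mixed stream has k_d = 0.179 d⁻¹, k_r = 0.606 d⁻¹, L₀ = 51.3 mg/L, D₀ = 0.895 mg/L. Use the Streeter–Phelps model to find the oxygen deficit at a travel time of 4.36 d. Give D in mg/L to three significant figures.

k_d L₀/(k_r−k_d) = 0.179×51.3/(0.606−0.179) = 9.183/0.4270 = 21.51 mg/L.
e^(−k_d t) = e^(−0.179×4.360) = 0.4582; e^(−k_r t) = e^(−0.606×4.360) = 0.07121.
D = 21.51 × (0.4582 − 0.07121) + 0.895 × 0.07121 = 8.322 + 0.06373 = 8.386 mg/L.

D ≈ 8.39 mg/L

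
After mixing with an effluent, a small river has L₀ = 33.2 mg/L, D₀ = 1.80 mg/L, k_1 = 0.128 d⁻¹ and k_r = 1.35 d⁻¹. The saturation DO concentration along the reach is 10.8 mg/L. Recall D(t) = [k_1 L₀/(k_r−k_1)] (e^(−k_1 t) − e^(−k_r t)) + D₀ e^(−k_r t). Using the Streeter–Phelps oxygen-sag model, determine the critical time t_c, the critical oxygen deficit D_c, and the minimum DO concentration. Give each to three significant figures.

With k_r/k_1 = 10.55 and 1 − D₀(k_r−k_1)/(k_1 L₀) = 0.4824,
t_c = ln(10.55 × 0.4824) / (1.35 − 0.128) = ln(5.088) / 1.222 = 1.627/1.222 = 1.331 d.
D_c = (k_1/k_r) L₀ e^(−k_1 t_c) = (0.128/1.35) × 33.2 × e^(−0.128×1.331) = 0.09481 × 33.2 × 0.8433 = 2.655 mg/L.
Minimum DO = C_s − D_c = 10.8 − 2.655 = 8.145 mg/L.

t_c ≈ 1.33 d; D_c ≈ 2.65 mg/L; min DO ≈ 8.15 mg/L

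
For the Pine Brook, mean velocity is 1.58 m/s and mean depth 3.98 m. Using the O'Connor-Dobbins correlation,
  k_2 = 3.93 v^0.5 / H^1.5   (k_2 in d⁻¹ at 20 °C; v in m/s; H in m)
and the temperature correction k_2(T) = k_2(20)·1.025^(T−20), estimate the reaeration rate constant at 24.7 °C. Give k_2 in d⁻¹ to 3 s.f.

k_2 ≈ 0.699 d⁻¹

k_2(20) = 3.93 × 1.58^0.5 / 3.98^1.5 = 3.93 × 1.257 / 7.940 = 0.6222 d⁻¹.
k_2(24.7) = 0.6222 × 1.025^(24.7−20) = 0.6222 × 1.123 = 0.6987 d⁻¹.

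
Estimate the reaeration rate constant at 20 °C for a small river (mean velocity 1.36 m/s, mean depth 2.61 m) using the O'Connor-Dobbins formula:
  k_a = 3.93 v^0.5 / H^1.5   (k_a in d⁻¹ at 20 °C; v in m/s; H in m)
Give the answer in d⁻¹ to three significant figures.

k_a ≈ 1.09 d⁻¹

k_a = 3.93 × 1.36^0.5 / 2.61^1.5 = 3.93 × 1.166 / 4.217 = 1.087 d⁻¹.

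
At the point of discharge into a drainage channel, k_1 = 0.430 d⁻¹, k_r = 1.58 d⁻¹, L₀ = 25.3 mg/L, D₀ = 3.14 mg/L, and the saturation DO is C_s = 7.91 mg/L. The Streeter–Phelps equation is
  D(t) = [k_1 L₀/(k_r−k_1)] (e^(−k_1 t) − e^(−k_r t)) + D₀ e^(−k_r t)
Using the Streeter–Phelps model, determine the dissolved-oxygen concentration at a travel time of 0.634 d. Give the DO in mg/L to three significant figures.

k_1 L₀/(k_r−k_1) = 0.430×25.3/(1.58−0.430) = 10.88/1.150 = 9.460 mg/L.
e^(−k_1 t) = e^(−0.430×0.6340) = 0.7614; e^(−k_r t) = e^(−1.58×0.6340) = 0.3672.
D = 9.460 × (0.7614 − 0.3672) + 3.14 × 0.3672 = 3.729 + 1.153 = 4.882 mg/L.
DO = C_s − D = 7.91 − 4.882 = 3.028 mg/L.

DO ≈ 3.03 mg/L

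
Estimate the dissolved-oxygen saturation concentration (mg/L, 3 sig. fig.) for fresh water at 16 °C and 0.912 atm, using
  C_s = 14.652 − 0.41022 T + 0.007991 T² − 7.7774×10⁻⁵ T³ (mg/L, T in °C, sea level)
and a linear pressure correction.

C_s ≈ 8.95 mg/L

At sea level: C_s = 14.652 − 0.41022×16 + 0.007991×16² − 7.7774×10⁻⁵×16³ = 9.816 mg/L.
Pressure correction: C_s' = 9.816 × 0.912 = 8.952 mg/L.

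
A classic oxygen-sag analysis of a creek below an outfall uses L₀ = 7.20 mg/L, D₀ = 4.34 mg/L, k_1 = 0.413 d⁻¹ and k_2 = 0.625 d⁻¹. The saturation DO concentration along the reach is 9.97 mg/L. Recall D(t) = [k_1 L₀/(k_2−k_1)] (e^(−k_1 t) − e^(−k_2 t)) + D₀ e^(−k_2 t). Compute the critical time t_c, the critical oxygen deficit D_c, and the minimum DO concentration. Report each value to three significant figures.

t_c ≈ 0.208 d; D_c ≈ 4.37 mg/L; min DO ≈ 5.60 mg/L

With k_2/k_1 = 1.513 and 1 − D₀(k_2−k_1)/(k_1 L₀) = 0.6906,
t_c = ln(1.513 × 0.6906) / (0.625 − 0.413) = ln(1.045) / 0.2120 = 0.04409/0.2120 = 0.2080 d.
L(t_c) = L₀ e^(−k_1 t_c) = 7.20 × 0.9177 = 6.607 mg/L, and at the critical point k_2 D_c = k_1 L, so D_c = (0.413/0.625) × 6.607 = 4.366 mg/L.
Minimum DO = C_s − D_c = 9.97 − 4.366 = 5.604 mg/L.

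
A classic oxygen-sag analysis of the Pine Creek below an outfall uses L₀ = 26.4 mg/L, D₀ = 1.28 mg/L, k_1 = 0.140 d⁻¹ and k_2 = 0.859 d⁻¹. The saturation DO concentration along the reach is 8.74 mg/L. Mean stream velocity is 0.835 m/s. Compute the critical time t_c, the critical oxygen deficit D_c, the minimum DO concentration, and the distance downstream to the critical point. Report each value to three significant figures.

t_c ≈ 2.12 d; D_c ≈ 3.20 mg/L; min DO ≈ 5.54 mg/L; x_c ≈ 153 km

At the critical point dD/dt = 0, so k_1 L₀ e^(−k_1 t) = k_2 D. Substituting D(t) from the Streeter–Phelps equation and solving for t gives
t_c = ln[(k_2/k_1)(1 − D₀(k_2−k_1)/(k_1 L₀))] / (k_2−k_1).
Here k_2−k_1 = 0.7190 d⁻¹ and 1 − D₀(k_2−k_1)/(k_1 L₀) = 1 − 1.28×0.7190/(0.140×26.4) = 0.7510, so
t_c = ln(6.136 × 0.7510) / 0.7190 = 1.528 / 0.7190 = 2.125 d.
L(t_c) = L₀ e^(−k_1 t_c) = 26.4 × 0.7427 = 19.61 mg/L, and at the critical point k_2 D_c = k_1 L, so D_c = (0.140/0.859) × 19.61 = 3.196 mg/L.
Minimum DO = C_s − D_c = 8.74 − 3.196 = 5.544 mg/L.
x_c = v t_c = 0.835 m/s × 2.125 d × 86400 s/d = 153300 m ≈ 153 km.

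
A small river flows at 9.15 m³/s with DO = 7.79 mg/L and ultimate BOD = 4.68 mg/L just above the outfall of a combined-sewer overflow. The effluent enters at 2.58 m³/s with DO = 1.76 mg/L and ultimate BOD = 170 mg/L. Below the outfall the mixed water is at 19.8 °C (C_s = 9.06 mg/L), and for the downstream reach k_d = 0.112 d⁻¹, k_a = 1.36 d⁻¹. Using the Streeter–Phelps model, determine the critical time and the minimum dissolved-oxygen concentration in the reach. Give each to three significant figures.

Mixed DO = (9.15×7.79 + 2.58×1.76)/(9.15+2.58) = 75.82/11.73 = 6.464 mg/L.
Mixed L₀ = (9.15×4.68 + 2.58×170)/(11.73) = 481.4/11.73 = 41.04 mg/L.
Initial deficit D₀ = C_s − DO₀ = 9.06 − 6.464 = 2.596 mg/L.
t_c = (1/1.248) ln[(1.36/0.112)(1 − 2.596×1.248/(0.112×41.04))] = 0.8013 × ln(3.583) = 1.023 d.
D_c = (0.112/1.36) × 41.04 × e^(−0.112×1.023) = 0.08235 × 41.04 × 0.8918 = 3.014 mg/L.
Minimum DO = 9.06 − 3.014 = 6.046 mg/L.

t_c ≈ 1.02 d; minimum DO ≈ 6.05 mg/L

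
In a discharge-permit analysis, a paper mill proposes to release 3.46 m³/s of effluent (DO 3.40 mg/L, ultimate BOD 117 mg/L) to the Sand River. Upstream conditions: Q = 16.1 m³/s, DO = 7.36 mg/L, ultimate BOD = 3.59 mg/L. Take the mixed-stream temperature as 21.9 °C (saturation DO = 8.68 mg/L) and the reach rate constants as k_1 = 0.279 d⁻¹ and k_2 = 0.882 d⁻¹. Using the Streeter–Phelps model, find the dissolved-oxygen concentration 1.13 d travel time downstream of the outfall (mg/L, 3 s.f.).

Mixed DO = (16.1×7.36 + 3.46×3.40)/(16.1+3.46) = 130.3/19.56 = 6.660 mg/L.
Mixed L₀ = (16.1×3.59 + 3.46×117)/(19.56) = 462.6/19.56 = 23.65 mg/L.
Initial deficit D₀ = C_s − DO₀ = 8.68 − 6.660 = 2.020 mg/L.
D(1.13) = [0.279×23.65/(0.882−0.279)](e^(−0.279×1.13) − e^(−0.882×1.13)) + 2.020 e^(−0.882×1.13)
= 10.94 × (0.7296 − 0.3691) + 2.020 × 0.3691 = 4.691 mg/L.
DO = 8.68 − 4.691 = 3.989 mg/L.

DO ≈ 3.99 mg/L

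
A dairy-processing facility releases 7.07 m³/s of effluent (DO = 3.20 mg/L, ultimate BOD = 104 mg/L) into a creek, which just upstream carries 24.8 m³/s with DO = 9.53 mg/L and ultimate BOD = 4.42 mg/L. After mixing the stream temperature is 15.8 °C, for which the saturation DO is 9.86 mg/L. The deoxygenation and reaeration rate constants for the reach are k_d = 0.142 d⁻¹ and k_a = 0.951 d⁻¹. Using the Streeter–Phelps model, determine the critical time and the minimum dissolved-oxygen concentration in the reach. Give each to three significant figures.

Mixed DO = (24.8×9.53 + 7.07×3.20)/(24.8+7.07) = 259.0/31.87 = 8.126 mg/L.
Mixed L₀ = (24.8×4.42 + 7.07×104)/(31.87) = 844.9/31.87 = 26.51 mg/L.
Initial deficit D₀ = C_s − DO₀ = 9.86 − 8.126 = 1.734 mg/L.
t_c = (1/0.8090) ln[(0.951/0.142)(1 − 1.734×0.8090/(0.142×26.51))] = 1.236 × ln(4.201) = 1.774 d.
D_c = (0.142/0.951) × 26.51 × e^(−0.142×1.774) = 0.1493 × 26.51 × 0.7773 = 3.077 mg/L.
Minimum DO = 9.86 − 3.077 = 6.783 mg/L.

t_c ≈ 1.77 d; minimum DO ≈ 6.78 mg/L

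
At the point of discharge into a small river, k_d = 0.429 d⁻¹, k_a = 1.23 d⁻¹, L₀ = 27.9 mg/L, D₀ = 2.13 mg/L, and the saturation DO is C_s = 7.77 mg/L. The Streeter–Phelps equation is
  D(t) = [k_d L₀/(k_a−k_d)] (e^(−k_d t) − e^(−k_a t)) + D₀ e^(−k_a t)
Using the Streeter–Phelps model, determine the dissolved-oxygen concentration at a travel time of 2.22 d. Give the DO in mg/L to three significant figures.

DO ≈ 2.84 mg/L

k_d L₀/(k_a−k_d) = 0.429×27.9/(1.23−0.429) = 11.97/0.8010 = 14.94 mg/L.
e^(−k_d t) = e^(−0.429×2.220) = 0.3858; e^(−k_a t) = e^(−1.23×2.220) = 0.06518.
D = 14.94 × (0.3858 − 0.06518) + 2.13 × 0.06518 = 4.791 + 0.1388 = 4.930 mg/L.
DO = C_s − D = 7.77 − 4.930 = 2.840 mg/L.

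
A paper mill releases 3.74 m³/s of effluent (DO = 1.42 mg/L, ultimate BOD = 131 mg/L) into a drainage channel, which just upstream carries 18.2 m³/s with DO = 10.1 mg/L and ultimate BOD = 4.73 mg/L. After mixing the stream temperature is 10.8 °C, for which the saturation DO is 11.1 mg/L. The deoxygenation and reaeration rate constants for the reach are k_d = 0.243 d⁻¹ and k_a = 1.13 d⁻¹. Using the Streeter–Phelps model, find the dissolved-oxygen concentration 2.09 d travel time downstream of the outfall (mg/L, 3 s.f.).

DO ≈ 7.22 mg/L

Mixed DO = (18.2×10.1 + 3.74×1.42)/(18.2+3.74) = 189.1/21.94 = 8.620 mg/L.
Mixed L₀ = (18.2×4.73 + 3.74×131)/(21.94) = 576.0/21.94 = 26.25 mg/L.
Initial deficit D₀ = C_s − DO₀ = 11.1 − 8.620 = 2.480 mg/L.
D(2.09) = [0.243×26.25/(1.13−0.243)](e^(−0.243×2.09) − e^(−1.13×2.09)) + 2.480 e^(−1.13×2.09)
= 7.193 × (0.6018 − 0.09426) + 2.480 × 0.09426 = 3.884 mg/L.
DO = 11.1 − 3.884 = 7.216 mg/L.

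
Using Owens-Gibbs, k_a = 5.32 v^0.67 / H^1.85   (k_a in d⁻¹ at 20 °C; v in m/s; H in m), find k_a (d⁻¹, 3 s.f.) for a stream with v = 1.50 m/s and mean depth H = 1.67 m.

k_a ≈ 2.70 d⁻¹

k_a = 5.32 × 1.50^0.67 / 1.67^1.85 = 5.32 × 1.312 / 2.582 = 2.703 d⁻¹.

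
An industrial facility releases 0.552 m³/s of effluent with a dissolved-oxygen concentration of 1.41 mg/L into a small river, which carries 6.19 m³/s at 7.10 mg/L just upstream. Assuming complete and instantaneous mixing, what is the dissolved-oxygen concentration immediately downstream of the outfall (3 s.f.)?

6.63 mg/L

Flow-weighted mixing: C = (Q_r C_r + Q_w C_w)/(Q_r + Q_w)
= (6.19×7.10 + 0.552×1.41)/(6.19 + 0.552) = 44.73/6.742 = 6.634 mg/L.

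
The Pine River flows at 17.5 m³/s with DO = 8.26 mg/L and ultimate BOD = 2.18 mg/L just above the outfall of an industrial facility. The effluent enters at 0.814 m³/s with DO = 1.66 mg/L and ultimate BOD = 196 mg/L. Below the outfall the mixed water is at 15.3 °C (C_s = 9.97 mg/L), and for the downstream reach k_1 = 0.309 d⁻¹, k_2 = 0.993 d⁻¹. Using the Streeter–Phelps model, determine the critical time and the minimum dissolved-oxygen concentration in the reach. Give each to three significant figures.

Mixed DO = (17.5×8.26 + 0.814×1.66)/(17.5+0.814) = 145.9/18.31 = 7.967 mg/L.
Mixed L₀ = (17.5×2.18 + 0.814×196)/(18.31) = 197.7/18.31 = 10.79 mg/L.
Initial deficit D₀ = C_s − DO₀ = 9.97 − 7.967 = 2.003 mg/L.
t_c = (1/0.6840) ln[(0.993/0.309)(1 − 2.003×0.6840/(0.309×10.79))] = 1.462 × ln(1.893) = 0.9333 d.
D_c = (0.309/0.993) × 10.79 × e^(−0.309×0.9333) = 0.3112 × 10.79 × 0.7495 = 2.518 mg/L.
Minimum DO = 9.97 − 2.518 = 7.452 mg/L.

t_c ≈ 0.933 d; minimum DO ≈ 7.45 mg/L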